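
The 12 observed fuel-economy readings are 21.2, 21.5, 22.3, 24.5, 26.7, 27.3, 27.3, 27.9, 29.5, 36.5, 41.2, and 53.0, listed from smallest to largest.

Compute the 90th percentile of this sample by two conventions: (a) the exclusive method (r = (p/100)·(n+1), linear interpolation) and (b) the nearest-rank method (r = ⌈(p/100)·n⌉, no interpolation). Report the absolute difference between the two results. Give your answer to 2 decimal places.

n = 12.
(a) r = 11.7; between ranks 11 (41.2) and 12 (53.0): 49.46.
(b) the nearest-rank method: rank 11 → 41.2.
|49.46 − 41.2| = 8.26.

8.26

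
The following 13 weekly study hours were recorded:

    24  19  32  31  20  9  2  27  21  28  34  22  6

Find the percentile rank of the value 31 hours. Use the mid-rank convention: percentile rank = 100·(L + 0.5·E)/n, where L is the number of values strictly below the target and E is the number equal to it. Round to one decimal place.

Sorted: 2, 6, 9, 19, 20, 21, 22, 24, 27, 28, 31, 32, 34.
Count below 31: L = 10; count equal: E = 1; n = 13.
Percentile rank = 100·(10 + 0.5·1)/13 = 100·10.5/13 = 80.77.

80.8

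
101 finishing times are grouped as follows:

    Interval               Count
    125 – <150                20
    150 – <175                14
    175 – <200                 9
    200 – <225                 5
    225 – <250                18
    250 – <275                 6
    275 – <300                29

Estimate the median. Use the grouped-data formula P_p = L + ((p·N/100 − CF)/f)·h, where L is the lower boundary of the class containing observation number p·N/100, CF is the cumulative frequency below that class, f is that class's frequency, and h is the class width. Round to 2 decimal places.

N = 101; target position k = 50/100 · 101 = 50.5.
Cumulative frequencies: 20, 34, 43, 48, 66, 72, 101.
Observation 50.5 falls in the class 225 – <250.
L = 225, CF = 48, f = 18, h = 25.
P50 = 225 + ((50.5 − 48)/18)·25 = 225 + 3.47222 = 228.472.

228.47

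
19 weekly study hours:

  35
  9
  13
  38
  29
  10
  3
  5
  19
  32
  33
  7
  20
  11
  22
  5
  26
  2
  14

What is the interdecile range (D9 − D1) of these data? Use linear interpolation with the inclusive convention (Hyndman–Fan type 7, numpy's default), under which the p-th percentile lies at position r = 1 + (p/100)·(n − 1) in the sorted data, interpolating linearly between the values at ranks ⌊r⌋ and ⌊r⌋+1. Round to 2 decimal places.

28.80

Sorted: 2, 3, 5, 5, 7, 9, 10, 11, 13, 14, 19, 20, 22, 26, 29, 32, 33, 35, 38.
n = 19.
P10: r = 2.8; ranks 2–3 are 3, 5; interpolating gives 4.6.
P90: r = 17.2; ranks 17–18 are 33, 35; interpolating gives 33.4.
Difference: 33.4 − 4.6 = 28.8.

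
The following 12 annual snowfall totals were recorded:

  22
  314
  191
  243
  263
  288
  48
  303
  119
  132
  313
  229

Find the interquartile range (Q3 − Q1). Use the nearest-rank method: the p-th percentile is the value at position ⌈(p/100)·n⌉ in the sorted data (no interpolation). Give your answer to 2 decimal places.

169.00

Sorted: 22, 48, 119, 132, 191, 229, 243, 263, 288, 303, 313, 314.
n = 12.
P25: rank ⌈25/100·12⌉ = 3 → 119.
P75: rank ⌈75/100·12⌉ = 9 → 288.
Difference: 288 − 119 = 169.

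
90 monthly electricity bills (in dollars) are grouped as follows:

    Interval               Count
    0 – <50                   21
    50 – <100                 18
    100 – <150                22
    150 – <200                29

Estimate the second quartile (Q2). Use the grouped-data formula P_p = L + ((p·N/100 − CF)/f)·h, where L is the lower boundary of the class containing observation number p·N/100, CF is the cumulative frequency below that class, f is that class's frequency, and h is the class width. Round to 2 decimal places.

N = 90; target position k = 50/100 · 90 = 45.
Cumulative frequencies: 21, 39, 61, 90.
Observation 45 falls in the class 100 – <150.
L = 100, CF = 39, f = 22, h = 50.
P50 = 100 + ((45 − 39)/22)·50 = 100 + 13.6364 = 113.636.

113.64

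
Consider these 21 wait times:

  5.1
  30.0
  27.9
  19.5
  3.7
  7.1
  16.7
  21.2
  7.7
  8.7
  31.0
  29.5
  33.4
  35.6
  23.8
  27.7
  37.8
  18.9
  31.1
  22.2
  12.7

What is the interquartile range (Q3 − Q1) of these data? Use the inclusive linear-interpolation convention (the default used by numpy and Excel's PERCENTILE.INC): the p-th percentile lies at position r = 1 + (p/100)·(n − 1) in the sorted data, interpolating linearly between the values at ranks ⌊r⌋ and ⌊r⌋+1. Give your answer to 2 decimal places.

Sorted: 3.7, 5.1, 7.1, 7.7, 8.7, 12.7, 16.7, 18.9, 19.5, 21.2, 22.2, 23.8, 27.7, 27.9, 29.5, 30.0, 31.0, 31.1, 33.4, 35.6, 37.8.
n = 21.
P25: r = 6 (integer) → 12.7.
P75: r = 16 (integer) → 30.
Difference: 30 − 12.7 = 17.3.

17.30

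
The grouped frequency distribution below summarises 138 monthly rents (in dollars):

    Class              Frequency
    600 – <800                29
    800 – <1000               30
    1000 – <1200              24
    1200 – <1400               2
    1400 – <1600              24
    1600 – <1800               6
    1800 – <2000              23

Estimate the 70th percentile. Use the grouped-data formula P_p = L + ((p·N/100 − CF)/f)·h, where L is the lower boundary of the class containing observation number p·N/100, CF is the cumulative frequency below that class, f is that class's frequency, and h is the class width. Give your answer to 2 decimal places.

1496.67

N = 138; target position k = 70/100 · 138 = 96.6.
Cumulative frequencies: 29, 59, 83, 85, 109, 115, 138.
Observation 96.6 falls in the class 1400 – <1600.
L = 1400, CF = 85, f = 24, h = 200.
P70 = 1400 + ((96.6 − 85)/24)·200 = 1400 + 96.6667 = 1496.67.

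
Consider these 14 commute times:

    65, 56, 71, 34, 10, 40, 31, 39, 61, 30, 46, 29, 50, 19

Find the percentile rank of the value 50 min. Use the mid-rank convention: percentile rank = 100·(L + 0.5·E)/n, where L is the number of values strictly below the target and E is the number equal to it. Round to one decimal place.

Sorted: 10, 19, 29, 30, 31, 34, 39, 40, 46, 50, 56, 61, 65, 71.
Count below 50: L = 9; count equal: E = 1; n = 14.
Percentile rank = 100·(9 + 0.5·1)/14 = 100·9.5/14 = 67.86.

67.9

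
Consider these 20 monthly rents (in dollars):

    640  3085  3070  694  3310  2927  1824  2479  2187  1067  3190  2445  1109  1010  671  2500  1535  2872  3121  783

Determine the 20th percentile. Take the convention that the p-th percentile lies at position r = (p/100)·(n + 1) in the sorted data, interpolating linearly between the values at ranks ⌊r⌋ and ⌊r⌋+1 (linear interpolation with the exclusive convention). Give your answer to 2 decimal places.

828.40

Sorted: 640, 671, 694, 783, 1010, 1067, 1109, 1535, 1824, 2187, 2445, 2479, 2500, 2872, 2927, 3070, 3085, 3121, 3190, 3310.
n = 20.
r = (20/100)·(20 + 1) = 4.2.
Rank 4 is 783 and rank 5 is 1010.
Interpolate: 783 + 0.2·(1010 − 783) = 783 + 0.2·227 = 828.4.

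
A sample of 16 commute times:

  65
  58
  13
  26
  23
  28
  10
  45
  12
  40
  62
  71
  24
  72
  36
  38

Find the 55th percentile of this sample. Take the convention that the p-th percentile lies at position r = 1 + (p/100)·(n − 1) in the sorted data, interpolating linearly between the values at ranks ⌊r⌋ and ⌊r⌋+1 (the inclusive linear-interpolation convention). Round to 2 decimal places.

Sorted: 10, 12, 13, 23, 24, 26, 28, 36, 38, 40, 45, 58, 62, 65, 71, 72.
n = 16.
r = 1 + (55/100)·(16 − 1) = 1 + 8.25 = 9.25.
Rank 9 is 38 and rank 10 is 40.
Interpolate: 38 + 0.25·(40 − 38) = 38 + 0.25·2 = 38.5.

38.50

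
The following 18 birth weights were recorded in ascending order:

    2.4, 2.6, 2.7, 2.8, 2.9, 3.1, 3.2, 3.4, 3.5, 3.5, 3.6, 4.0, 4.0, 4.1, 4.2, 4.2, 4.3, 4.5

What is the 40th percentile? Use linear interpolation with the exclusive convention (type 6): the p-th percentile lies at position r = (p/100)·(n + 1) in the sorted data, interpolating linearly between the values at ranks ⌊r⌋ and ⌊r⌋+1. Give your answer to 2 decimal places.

n = 18.
r = (40/100)·(18 + 1) = 7.6.
Rank 7 is 3.2 and rank 8 is 3.4.
Interpolate: 3.2 + 0.6·(3.4 − 3.2) = 3.2 + 0.6·0.2 = 3.32.

3.32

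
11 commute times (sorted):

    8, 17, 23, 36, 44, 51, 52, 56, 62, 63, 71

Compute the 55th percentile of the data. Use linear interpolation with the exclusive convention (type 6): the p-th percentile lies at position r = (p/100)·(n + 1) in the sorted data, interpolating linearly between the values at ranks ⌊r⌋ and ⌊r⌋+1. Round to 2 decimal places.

n = 11.
r = (55/100)·(11 + 1) = 6.6.
Rank 6 is 51 and rank 7 is 52.
Interpolate: 51 + 0.6·(52 − 51) = 51 + 0.6·1 = 51.6.

51.60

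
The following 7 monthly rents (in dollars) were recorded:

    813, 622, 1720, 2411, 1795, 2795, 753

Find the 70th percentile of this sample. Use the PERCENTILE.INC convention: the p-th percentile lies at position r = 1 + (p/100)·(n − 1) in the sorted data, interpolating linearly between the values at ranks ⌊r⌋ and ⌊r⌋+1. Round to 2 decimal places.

Sorted: 622, 753, 813, 1720, 1795, 2411, 2795.
n = 7.
r = 1 + (70/100)·(7 − 1) = 1 + 4.2 = 5.2.
Rank 5 is 1795 and rank 6 is 2411.
Interpolate: 1795 + 0.2·(2411 − 1795) = 1795 + 0.2·616 = 1918.2.

1918.20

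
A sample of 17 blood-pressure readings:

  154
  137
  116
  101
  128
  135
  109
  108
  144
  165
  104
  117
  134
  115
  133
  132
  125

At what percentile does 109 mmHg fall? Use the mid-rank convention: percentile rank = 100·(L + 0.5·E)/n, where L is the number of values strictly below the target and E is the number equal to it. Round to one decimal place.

Sorted: 101, 104, 108, 109, 115, 116, 117, 125, 128, 132, 133, 134, 135, 137, 144, 154, 165.
Count below 109: L = 3; count equal: E = 1; n = 17.
Percentile rank = 100·(3 + 0.5·1)/17 = 100·3.5/17 = 20.59.

20.6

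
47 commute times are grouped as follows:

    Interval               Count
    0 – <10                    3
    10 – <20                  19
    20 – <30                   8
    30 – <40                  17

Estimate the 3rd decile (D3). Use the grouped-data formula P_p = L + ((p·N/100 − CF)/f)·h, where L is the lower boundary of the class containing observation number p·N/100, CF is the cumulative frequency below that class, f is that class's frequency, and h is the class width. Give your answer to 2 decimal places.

15.84

N = 47; target position k = 30/100 · 47 = 14.1.
Cumulative frequencies: 3, 22, 30, 47.
Observation 14.1 falls in the class 10 – <20.
L = 10, CF = 3, f = 19, h = 10.
P30 = 10 + ((14.1 − 3)/19)·10 = 10 + 5.84211 = 15.8421.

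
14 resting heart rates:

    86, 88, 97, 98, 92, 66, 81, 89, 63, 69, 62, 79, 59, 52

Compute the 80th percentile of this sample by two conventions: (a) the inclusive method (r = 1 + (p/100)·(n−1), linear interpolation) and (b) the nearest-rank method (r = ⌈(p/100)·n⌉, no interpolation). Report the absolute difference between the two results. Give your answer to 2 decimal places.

Sorted: 52, 59, 62, 63, 66, 69, 79, 81, 86, 88, 89, 92, 97, 98.
n = 14.
(a) r = 11.4; between ranks 11 (89) and 12 (92): 90.2.
(b) the nearest-rank method: rank 12 → 92.
|90.2 − 92| = 1.8.

1.80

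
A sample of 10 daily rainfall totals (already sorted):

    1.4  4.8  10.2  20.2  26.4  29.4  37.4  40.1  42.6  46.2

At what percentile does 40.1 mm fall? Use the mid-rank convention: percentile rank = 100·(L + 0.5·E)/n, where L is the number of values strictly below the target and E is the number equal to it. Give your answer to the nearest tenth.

75.0

Count below 40.1: L = 7; count equal: E = 1; n = 10.
Percentile rank = 100·(7 + 0.5·1)/10 = 100·7.5/10 = 75.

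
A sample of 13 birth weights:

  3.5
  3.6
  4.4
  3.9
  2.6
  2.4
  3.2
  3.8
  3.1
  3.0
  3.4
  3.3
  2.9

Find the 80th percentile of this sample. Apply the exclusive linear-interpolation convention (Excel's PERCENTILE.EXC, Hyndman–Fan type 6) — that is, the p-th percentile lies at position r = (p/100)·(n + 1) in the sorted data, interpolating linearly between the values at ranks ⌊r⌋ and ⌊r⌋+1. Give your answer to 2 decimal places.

Sorted: 2.4, 2.6, 2.9, 3.0, 3.1, 3.2, 3.3, 3.4, 3.5, 3.6, 3.8, 3.9, 4.4.
n = 13.
r = (80/100)·(13 + 1) = 11.2.
Rank 11 is 3.8 and rank 12 is 3.9.
Interpolate: 3.8 + 0.2·(3.9 − 3.8) = 3.8 + 0.2·0.1 = 3.82.

3.82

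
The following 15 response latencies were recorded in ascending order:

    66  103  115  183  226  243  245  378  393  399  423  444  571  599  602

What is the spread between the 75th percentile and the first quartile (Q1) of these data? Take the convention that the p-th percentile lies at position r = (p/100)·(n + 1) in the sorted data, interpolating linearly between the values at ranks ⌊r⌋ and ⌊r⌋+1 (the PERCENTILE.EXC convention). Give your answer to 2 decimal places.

n = 15.
P25: r = 4 (integer) → 183.
P75: r = 12 (integer) → 444.
Difference: 444 − 183 = 261.

261.00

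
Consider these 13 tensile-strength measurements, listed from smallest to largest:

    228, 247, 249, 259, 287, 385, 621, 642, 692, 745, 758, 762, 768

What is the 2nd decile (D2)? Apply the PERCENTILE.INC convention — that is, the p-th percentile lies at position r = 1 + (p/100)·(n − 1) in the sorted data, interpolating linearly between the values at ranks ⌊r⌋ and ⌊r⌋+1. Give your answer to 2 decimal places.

n = 13.
r = 1 + (20/100)·(13 − 1) = 1 + 2.4 = 3.4.
Rank 3 is 249 and rank 4 is 259.
Interpolate: 249 + 0.4·(259 − 249) = 249 + 0.4·10 = 253.

253.00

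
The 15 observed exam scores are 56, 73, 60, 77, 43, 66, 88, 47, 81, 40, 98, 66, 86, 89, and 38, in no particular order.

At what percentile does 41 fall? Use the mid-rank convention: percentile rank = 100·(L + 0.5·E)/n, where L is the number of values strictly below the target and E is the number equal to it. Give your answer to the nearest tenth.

Sorted: 38, 40, 43, 47, 56, 60, 66, 66, 73, 77, 81, 86, 88, 89, 98.
Count below 41: L = 2; count equal: E = 0; n = 15.
Percentile rank = 100·(2 + 0.5·0)/15 = 100·2/15 = 13.33.

13.3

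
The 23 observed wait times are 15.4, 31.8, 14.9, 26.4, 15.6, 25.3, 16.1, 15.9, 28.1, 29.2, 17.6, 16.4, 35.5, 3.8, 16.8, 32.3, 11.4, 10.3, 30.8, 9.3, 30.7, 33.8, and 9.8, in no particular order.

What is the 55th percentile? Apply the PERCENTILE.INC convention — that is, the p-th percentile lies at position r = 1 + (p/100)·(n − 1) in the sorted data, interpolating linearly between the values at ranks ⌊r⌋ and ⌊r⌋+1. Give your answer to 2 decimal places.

Sorted: 3.8, 9.3, 9.8, 10.3, 11.4, 14.9, 15.4, 15.6, 15.9, 16.1, 16.4, 16.8, 17.6, 25.3, 26.4, 28.1, 29.2, 30.7, 30.8, 31.8, 32.3, 33.8, 35.5.
n = 23.
r = 1 + (55/100)·(23 − 1) = 1 + 12.1 = 13.1.
Rank 13 is 17.6 and rank 14 is 25.3.
Interpolate: 17.6 + 0.1·(25.3 − 17.6) = 17.6 + 0.1·7.7 = 18.37.

18.37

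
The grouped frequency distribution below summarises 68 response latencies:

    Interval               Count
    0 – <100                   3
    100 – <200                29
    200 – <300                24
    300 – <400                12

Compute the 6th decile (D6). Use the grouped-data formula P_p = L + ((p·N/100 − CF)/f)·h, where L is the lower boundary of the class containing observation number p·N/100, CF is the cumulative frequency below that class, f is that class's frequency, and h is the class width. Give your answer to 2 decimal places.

N = 68; target position k = 60/100 · 68 = 40.8.
Cumulative frequencies: 3, 32, 56, 68.
Observation 40.8 falls in the class 200 – <300.
L = 200, CF = 32, f = 24, h = 100.
P60 = 200 + ((40.8 − 32)/24)·100 = 200 + 36.6667 = 236.667.

236.67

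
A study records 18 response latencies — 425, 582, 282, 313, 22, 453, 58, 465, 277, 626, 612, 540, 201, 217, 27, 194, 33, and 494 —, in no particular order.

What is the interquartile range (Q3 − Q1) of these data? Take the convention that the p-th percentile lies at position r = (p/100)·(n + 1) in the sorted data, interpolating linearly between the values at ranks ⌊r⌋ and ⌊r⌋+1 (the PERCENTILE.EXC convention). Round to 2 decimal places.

345.50

Sorted: 22, 27, 33, 58, 194, 201, 217, 277, 282, 313, 425, 453, 465, 494, 540, 582, 612, 626.
n = 18.
P25: r = 4.75; ranks 4–5 are 58, 194; interpolating gives 160.
P75: r = 14.25; ranks 14–15 are 494, 540; interpolating gives 505.5.
Difference: 505.5 − 160 = 345.5.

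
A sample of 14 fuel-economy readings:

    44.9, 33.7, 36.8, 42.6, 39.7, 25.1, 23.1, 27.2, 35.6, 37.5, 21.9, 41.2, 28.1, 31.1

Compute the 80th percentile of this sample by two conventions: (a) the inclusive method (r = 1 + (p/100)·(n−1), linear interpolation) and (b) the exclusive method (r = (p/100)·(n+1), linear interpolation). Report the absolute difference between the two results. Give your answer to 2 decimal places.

0.90

Sorted: 21.9, 23.1, 25.1, 27.2, 28.1, 31.1, 33.7, 35.6, 36.8, 37.5, 39.7, 41.2, 42.6, 44.9.
n = 14.
(a) r = 11.4; between ranks 11 (39.7) and 12 (41.2): 40.3.
(b) r = 12 → value at rank 12 = 41.2.
|40.3 − 41.2| = 0.9.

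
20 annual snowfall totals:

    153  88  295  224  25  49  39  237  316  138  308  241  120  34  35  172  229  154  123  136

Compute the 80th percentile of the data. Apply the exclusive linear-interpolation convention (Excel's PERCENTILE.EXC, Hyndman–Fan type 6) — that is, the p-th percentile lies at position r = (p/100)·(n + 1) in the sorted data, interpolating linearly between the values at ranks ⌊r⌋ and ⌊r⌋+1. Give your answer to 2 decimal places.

Sorted: 25, 34, 35, 39, 49, 88, 120, 123, 136, 138, 153, 154, 172, 224, 229, 237, 241, 295, 308, 316.
n = 20.
r = (80/100)·(20 + 1) = 16.8.
Rank 16 is 237 and rank 17 is 241.
Interpolate: 237 + 0.8·(241 − 237) = 237 + 0.8·4 = 240.2.

240.20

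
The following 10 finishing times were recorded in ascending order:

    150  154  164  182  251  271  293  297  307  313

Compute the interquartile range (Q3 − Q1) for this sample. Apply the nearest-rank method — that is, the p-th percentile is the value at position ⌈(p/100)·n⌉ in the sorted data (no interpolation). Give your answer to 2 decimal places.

133.00

n = 10.
P25: rank ⌈25/100·10⌉ = 3 → 164.
P75: rank ⌈75/100·10⌉ = 8 → 297.
Difference: 297 − 164 = 133.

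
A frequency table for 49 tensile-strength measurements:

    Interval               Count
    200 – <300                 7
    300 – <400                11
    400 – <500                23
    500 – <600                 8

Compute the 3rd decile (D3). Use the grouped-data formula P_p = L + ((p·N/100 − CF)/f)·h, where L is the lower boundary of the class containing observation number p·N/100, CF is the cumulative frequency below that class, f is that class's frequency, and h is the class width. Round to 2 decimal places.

370.00

N = 49; target position k = 30/100 · 49 = 14.7.
Cumulative frequencies: 7, 18, 41, 49.
Observation 14.7 falls in the class 300 – <400.
L = 300, CF = 7, f = 11, h = 100.
P30 = 300 + ((14.7 − 7)/11)·100 = 300 + 70 = 370.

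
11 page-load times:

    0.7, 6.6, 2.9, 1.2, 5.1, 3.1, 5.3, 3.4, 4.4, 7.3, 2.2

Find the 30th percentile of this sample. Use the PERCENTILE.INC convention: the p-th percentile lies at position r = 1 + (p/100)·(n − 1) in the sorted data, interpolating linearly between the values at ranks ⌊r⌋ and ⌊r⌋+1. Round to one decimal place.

2.9

Sorted: 0.7, 1.2, 2.2, 2.9, 3.1, 3.4, 4.4, 5.1, 5.3, 6.6, 7.3.
n = 11.
r = 1 + (30/100)·(11 − 1) = 1 + 3 = 4.
r is an integer, so P30 is the value at rank 4: 2.9.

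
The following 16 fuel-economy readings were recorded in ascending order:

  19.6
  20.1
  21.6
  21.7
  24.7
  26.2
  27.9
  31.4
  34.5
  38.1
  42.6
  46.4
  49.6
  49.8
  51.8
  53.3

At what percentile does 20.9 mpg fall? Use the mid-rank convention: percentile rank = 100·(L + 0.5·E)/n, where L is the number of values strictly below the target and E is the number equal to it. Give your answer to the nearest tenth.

Count below 20.9: L = 2; count equal: E = 0; n = 16.
Percentile rank = 100·(2 + 0.5·0)/16 = 100·2/16 = 12.5.

12.5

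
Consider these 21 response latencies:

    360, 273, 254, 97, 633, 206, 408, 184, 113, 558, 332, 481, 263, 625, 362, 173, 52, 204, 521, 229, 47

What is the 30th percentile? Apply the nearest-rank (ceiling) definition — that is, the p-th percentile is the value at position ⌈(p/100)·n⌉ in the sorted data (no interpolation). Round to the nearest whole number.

Sorted: 47, 52, 97, 113, 173, 184, 204, 206, 229, 254, 263, 273, 332, 360, 362, 408, 481, 521, 558, 625, 633.
n = 21.
Position = ⌈30/100 · 21⌉ = ⌈6.3⌉ = 7.
The value at rank 7 is 204.

204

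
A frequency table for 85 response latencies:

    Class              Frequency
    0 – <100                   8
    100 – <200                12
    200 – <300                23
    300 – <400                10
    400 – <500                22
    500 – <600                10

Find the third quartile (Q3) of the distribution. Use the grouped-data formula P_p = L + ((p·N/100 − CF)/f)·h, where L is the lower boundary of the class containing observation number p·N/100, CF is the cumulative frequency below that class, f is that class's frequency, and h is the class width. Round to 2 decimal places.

448.86

N = 85; target position k = 75/100 · 85 = 63.75.
Cumulative frequencies: 8, 20, 43, 53, 75, 85.
Observation 63.75 falls in the class 400 – <500.
L = 400, CF = 53, f = 22, h = 100.
P75 = 400 + ((63.75 − 53)/22)·100 = 400 + 48.8636 = 448.864.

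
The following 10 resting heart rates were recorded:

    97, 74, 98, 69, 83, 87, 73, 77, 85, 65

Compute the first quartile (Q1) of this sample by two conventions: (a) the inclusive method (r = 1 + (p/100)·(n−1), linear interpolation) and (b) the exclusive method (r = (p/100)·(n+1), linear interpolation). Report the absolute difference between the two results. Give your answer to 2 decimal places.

1.25

Sorted: 65, 69, 73, 74, 77, 83, 85, 87, 97, 98.
n = 10.
(a) r = 3.25; between ranks 3 (73) and 4 (74): 73.25.
(b) r = 2.75; between ranks 2 (69) and 3 (73): 72.
|73.25 − 72| = 1.25.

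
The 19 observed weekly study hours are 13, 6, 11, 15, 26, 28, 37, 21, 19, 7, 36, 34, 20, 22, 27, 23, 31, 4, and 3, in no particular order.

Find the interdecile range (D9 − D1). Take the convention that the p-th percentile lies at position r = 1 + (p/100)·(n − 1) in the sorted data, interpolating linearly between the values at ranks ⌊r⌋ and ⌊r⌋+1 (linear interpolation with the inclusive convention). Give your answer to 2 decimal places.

Sorted: 3, 4, 6, 7, 11, 13, 15, 19, 20, 21, 22, 23, 26, 27, 28, 31, 34, 36, 37.
n = 19.
P10: r = 2.8; ranks 2–3 are 4, 6; interpolating gives 5.6.
P90: r = 17.2; ranks 17–18 are 34, 36; interpolating gives 34.4.
Difference: 34.4 − 5.6 = 28.8.

28.80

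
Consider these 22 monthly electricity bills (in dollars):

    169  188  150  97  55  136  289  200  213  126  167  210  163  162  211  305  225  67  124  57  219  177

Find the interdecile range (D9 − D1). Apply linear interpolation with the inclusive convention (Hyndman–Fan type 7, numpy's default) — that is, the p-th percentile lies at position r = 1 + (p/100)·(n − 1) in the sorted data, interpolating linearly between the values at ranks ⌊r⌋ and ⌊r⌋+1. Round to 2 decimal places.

Sorted: 55, 57, 67, 97, 124, 126, 136, 150, 162, 163, 167, 169, 177, 188, 200, 210, 211, 213, 219, 225, 289, 305.
n = 22.
P10: r = 3.1; ranks 3–4 are 67, 97; interpolating gives 70.
P90: r = 19.9; ranks 19–20 are 219, 225; interpolating gives 224.4.
Difference: 224.4 − 70 = 154.4.

154.40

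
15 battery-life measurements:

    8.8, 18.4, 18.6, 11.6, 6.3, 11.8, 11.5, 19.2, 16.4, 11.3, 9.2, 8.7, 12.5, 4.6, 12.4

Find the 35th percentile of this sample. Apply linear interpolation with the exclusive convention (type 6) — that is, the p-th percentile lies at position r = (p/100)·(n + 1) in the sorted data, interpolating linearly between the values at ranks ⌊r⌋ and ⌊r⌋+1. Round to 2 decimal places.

Sorted: 4.6, 6.3, 8.7, 8.8, 9.2, 11.3, 11.5, 11.6, 11.8, 12.4, 12.5, 16.4, 18.4, 18.6, 19.2.
n = 15.
r = (35/100)·(15 + 1) = 5.6.
Rank 5 is 9.2 and rank 6 is 11.3.
Interpolate: 9.2 + 0.6·(11.3 − 9.2) = 9.2 + 0.6·2.1 = 10.46.

10.46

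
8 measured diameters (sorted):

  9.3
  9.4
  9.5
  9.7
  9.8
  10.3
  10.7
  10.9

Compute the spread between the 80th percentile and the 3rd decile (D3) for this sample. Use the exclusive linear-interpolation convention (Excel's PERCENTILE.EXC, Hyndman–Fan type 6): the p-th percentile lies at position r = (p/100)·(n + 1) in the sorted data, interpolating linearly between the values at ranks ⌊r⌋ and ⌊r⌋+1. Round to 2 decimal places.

1.27

n = 8.
P30: r = 2.7; ranks 2–3 are 9.4, 9.5; interpolating gives 9.47.
P80: r = 7.2; ranks 7–8 are 10.7, 10.9; interpolating gives 10.74.
Difference: 10.74 − 9.47 = 1.27.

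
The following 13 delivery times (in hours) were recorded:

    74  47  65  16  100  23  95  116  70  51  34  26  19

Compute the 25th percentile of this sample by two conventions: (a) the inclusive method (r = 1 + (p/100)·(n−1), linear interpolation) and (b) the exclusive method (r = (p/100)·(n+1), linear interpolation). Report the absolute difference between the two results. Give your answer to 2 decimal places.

1.50

Sorted: 16, 19, 23, 26, 34, 47, 51, 65, 70, 74, 95, 100, 116.
n = 13.
(a) r = 4 → value at rank 4 = 26.
(b) r = 3.5; between ranks 3 (23) and 4 (26): 24.5.
|26 − 24.5| = 1.5.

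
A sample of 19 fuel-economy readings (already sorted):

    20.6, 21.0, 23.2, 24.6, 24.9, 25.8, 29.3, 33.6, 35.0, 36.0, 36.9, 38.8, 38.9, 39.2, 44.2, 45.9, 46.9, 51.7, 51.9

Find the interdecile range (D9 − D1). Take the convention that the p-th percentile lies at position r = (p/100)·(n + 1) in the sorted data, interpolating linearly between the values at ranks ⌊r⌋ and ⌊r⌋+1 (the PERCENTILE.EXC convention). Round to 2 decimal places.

30.70

n = 19.
P10: r = 2 (integer) → 21.
P90: r = 18 (integer) → 51.7.
Difference: 51.7 − 21 = 30.7.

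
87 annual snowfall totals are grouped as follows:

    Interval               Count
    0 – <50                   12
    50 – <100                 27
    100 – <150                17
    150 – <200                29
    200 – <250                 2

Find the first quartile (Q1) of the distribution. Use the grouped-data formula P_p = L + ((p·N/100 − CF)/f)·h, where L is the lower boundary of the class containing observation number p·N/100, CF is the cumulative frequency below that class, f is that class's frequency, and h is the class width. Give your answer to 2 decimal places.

68.06

N = 87; target position k = 25/100 · 87 = 21.75.
Cumulative frequencies: 12, 39, 56, 85, 87.
Observation 21.75 falls in the class 50 – <100.
L = 50, CF = 12, f = 27, h = 50.
P25 = 50 + ((21.75 − 12)/27)·50 = 50 + 18.0556 = 68.0556.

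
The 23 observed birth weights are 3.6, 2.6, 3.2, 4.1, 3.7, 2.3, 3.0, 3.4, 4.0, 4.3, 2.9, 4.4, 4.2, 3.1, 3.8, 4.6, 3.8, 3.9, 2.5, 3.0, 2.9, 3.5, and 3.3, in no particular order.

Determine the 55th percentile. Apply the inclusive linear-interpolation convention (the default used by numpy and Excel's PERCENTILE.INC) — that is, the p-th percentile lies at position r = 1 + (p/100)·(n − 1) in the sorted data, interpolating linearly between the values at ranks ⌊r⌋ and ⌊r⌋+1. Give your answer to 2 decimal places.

Sorted: 2.3, 2.5, 2.6, 2.9, 2.9, 3.0, 3.0, 3.1, 3.2, 3.3, 3.4, 3.5, 3.6, 3.7, 3.8, 3.8, 3.9, 4.0, 4.1, 4.2, 4.3, 4.4, 4.6.
n = 23.
r = 1 + (55/100)·(23 − 1) = 1 + 12.1 = 13.1.
Rank 13 is 3.6 and rank 14 is 3.7.
Interpolate: 3.6 + 0.1·(3.7 − 3.6) = 3.6 + 0.1·0.1 = 3.61.

3.61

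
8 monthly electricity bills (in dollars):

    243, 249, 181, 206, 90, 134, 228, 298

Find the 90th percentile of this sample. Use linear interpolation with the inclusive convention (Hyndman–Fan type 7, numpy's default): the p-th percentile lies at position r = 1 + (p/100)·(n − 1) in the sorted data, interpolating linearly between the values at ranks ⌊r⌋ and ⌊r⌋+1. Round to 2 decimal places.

263.70

Sorted: 90, 134, 181, 206, 228, 243, 249, 298.
n = 8.
r = 1 + (90/100)·(8 − 1) = 1 + 6.3 = 7.3.
Rank 7 is 249 and rank 8 is 298.
Interpolate: 249 + 0.3·(298 − 249) = 249 + 0.3·49 = 263.7.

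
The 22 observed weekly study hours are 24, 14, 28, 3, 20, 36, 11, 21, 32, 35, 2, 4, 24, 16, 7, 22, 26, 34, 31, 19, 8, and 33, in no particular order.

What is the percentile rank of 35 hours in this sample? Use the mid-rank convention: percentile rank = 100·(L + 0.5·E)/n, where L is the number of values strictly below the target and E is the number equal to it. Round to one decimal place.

Sorted: 2, 3, 4, 7, 8, 11, 14, 16, 19, 20, 21, 22, 24, 24, 26, 28, 31, 32, 33, 34, 35, 36.
Count below 35: L = 20; count equal: E = 1; n = 22.
Percentile rank = 100·(20 + 0.5·1)/22 = 100·20.5/22 = 93.18.

93.2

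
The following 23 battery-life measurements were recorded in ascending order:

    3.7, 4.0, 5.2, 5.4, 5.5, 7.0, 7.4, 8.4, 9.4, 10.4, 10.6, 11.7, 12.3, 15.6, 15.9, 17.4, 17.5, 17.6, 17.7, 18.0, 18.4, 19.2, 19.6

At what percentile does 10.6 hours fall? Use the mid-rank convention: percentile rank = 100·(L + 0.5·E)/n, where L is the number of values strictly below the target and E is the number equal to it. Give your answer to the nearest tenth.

Count below 10.6: L = 10; count equal: E = 1; n = 23.
Percentile rank = 100·(10 + 0.5·1)/23 = 100·10.5/23 = 45.65.

45.7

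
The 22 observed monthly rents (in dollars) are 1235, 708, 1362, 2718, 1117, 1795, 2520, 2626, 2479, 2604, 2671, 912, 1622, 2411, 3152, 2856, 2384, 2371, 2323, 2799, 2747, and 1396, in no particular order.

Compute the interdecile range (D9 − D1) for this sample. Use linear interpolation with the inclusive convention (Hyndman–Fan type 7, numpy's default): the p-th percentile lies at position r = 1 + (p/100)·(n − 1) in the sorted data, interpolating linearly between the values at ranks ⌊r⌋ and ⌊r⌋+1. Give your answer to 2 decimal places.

1665.00

Sorted: 708, 912, 1117, 1235, 1362, 1396, 1622, 1795, 2323, 2371, 2384, 2411, 2479, 2520, 2604, 2626, 2671, 2718, 2747, 2799, 2856, 3152.
n = 22.
P10: r = 3.1; ranks 3–4 are 1117, 1235; interpolating gives 1128.8.
P90: r = 19.9; ranks 19–20 are 2747, 2799; interpolating gives 2793.8.
Difference: 2793.8 − 1128.8 = 1665.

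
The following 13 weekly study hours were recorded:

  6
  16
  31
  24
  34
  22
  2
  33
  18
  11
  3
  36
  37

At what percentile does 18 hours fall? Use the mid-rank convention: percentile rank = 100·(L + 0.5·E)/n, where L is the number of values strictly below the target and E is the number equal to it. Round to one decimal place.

42.3

Sorted: 2, 3, 6, 11, 16, 18, 22, 24, 31, 33, 34, 36, 37.
Count below 18: L = 5; count equal: E = 1; n = 13.
Percentile rank = 100·(5 + 0.5·1)/13 = 100·5.5/13 = 42.31.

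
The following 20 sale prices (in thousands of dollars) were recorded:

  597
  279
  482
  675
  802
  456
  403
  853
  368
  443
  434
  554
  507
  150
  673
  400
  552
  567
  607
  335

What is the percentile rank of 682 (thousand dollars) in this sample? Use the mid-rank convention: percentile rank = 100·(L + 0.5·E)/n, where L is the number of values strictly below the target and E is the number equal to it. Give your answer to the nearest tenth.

Sorted: 150, 279, 335, 368, 400, 403, 434, 443, 456, 482, 507, 552, 554, 567, 597, 607, 673, 675, 802, 853.
Count below 682: L = 18; count equal: E = 0; n = 20.
Percentile rank = 100·(18 + 0.5·0)/20 = 100·18/20 = 90.

90.0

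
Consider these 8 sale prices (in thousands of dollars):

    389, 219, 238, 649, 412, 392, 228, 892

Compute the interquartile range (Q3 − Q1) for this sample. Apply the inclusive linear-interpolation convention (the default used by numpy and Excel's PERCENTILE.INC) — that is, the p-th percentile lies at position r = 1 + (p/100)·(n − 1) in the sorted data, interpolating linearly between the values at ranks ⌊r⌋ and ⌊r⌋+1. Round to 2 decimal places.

235.75

Sorted: 219, 228, 238, 389, 392, 412, 649, 892.
n = 8.
P25: r = 2.75; ranks 2–3 are 228, 238; interpolating gives 235.5.
P75: r = 6.25; ranks 6–7 are 412, 649; interpolating gives 471.25.
Difference: 471.25 − 235.5 = 235.75.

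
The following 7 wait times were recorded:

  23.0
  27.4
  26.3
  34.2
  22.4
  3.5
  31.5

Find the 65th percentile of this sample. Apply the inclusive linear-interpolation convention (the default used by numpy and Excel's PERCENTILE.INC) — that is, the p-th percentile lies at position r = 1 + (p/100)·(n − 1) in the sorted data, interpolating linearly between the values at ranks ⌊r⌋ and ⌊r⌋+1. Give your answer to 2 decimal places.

27.29

Sorted: 3.5, 22.4, 23.0, 26.3, 27.4, 31.5, 34.2.
n = 7.
r = 1 + (65/100)·(7 − 1) = 1 + 3.9 = 4.9.
Rank 4 is 26.3 and rank 5 is 27.4.
Interpolate: 26.3 + 0.9·(27.4 − 26.3) = 26.3 + 0.9·1.1 = 27.29.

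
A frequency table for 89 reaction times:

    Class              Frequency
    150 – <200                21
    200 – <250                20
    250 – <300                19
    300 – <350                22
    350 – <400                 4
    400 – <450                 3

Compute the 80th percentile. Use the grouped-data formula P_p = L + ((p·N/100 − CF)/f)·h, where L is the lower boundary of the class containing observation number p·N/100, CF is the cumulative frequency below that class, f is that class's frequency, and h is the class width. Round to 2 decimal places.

325.45

N = 89; target position k = 80/100 · 89 = 71.2.
Cumulative frequencies: 21, 41, 60, 82, 86, 89.
Observation 71.2 falls in the class 300 – <350.
L = 300, CF = 60, f = 22, h = 50.
P80 = 300 + ((71.2 − 60)/22)·50 = 300 + 25.4545 = 325.455.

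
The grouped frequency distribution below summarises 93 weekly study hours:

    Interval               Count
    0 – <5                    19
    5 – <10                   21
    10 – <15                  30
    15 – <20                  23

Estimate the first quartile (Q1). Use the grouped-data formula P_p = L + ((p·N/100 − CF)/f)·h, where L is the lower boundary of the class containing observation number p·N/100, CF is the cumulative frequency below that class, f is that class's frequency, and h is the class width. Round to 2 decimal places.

6.01

N = 93; target position k = 25/100 · 93 = 23.25.
Cumulative frequencies: 19, 40, 70, 93.
Observation 23.25 falls in the class 5 – <10.
L = 5, CF = 19, f = 21, h = 5.
P25 = 5 + ((23.25 − 19)/21)·5 = 5 + 1.0119 = 6.0119.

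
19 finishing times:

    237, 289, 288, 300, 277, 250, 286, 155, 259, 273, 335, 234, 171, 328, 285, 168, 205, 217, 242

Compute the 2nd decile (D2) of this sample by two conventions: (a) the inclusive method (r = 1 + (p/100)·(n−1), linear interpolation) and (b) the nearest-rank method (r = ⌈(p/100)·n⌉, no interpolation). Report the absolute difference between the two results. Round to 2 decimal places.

Sorted: 155, 168, 171, 205, 217, 234, 237, 242, 250, 259, 273, 277, 285, 286, 288, 289, 300, 328, 335.
n = 19.
(a) r = 4.6; between ranks 4 (205) and 5 (217): 212.2.
(b) the nearest-rank method: rank 4 → 205.
|212.2 − 205| = 7.2.

7.20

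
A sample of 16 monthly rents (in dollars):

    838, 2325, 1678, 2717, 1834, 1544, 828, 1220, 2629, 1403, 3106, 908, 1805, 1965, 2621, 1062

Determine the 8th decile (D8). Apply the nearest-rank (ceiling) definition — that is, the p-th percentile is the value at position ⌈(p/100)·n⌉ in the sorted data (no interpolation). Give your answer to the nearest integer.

Sorted: 828, 838, 908, 1062, 1220, 1403, 1544, 1678, 1805, 1834, 1965, 2325, 2621, 2629, 2717, 3106.
n = 16.
Position = ⌈80/100 · 16⌉ = ⌈12.8⌉ = 13.
The value at rank 13 is 2621.

2621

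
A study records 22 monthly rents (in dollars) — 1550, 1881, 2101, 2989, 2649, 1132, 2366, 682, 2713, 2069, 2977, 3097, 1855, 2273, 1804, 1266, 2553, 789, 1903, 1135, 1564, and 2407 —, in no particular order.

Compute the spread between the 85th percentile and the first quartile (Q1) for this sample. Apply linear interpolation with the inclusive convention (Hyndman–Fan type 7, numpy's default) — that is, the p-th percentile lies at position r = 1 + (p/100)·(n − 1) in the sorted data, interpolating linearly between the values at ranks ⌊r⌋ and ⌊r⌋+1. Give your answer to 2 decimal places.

1149.90

Sorted: 682, 789, 1132, 1135, 1266, 1550, 1564, 1804, 1855, 1881, 1903, 2069, 2101, 2273, 2366, 2407, 2553, 2649, 2713, 2977, 2989, 3097.
n = 22.
P25: r = 6.25; ranks 6–7 are 1550, 1564; interpolating gives 1553.5.
P85: r = 18.85; ranks 18–19 are 2649, 2713; interpolating gives 2703.4.
Difference: 2703.4 − 1553.5 = 1149.9.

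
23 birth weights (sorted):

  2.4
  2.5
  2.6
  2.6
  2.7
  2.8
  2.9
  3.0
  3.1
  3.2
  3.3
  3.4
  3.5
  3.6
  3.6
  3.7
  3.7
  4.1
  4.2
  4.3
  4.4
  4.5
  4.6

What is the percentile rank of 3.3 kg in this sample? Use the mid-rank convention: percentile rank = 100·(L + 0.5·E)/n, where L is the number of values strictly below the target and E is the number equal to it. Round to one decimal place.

Count below 3.3: L = 10; count equal: E = 1; n = 23.
Percentile rank = 100·(10 + 0.5·1)/23 = 100·10.5/23 = 45.65.

45.7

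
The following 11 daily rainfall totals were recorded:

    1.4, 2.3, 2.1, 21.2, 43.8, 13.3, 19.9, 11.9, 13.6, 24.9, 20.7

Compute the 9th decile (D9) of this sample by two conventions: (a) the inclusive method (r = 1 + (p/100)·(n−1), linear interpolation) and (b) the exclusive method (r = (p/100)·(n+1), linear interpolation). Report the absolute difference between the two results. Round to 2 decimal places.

15.12

Sorted: 1.4, 2.1, 2.3, 11.9, 13.3, 13.6, 19.9, 20.7, 21.2, 24.9, 43.8.
n = 11.
(a) r = 10 → value at rank 10 = 24.9.
(b) r = 10.8; between ranks 10 (24.9) and 11 (43.8): 40.02.
|24.9 − 40.02| = 15.12.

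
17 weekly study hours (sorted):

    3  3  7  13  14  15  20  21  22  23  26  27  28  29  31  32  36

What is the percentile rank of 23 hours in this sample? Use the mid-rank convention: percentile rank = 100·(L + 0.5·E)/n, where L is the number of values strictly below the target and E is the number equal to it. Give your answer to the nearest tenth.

Count below 23: L = 9; count equal: E = 1; n = 17.
Percentile rank = 100·(9 + 0.5·1)/17 = 100·9.5/17 = 55.88.

55.9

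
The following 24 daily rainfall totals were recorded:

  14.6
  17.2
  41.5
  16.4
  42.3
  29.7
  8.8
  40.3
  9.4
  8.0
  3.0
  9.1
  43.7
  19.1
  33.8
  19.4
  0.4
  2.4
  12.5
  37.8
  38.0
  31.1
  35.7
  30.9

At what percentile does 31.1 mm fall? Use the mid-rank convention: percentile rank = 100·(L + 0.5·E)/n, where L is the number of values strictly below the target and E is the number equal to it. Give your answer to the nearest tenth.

Sorted: 0.4, 2.4, 3.0, 8.0, 8.8, 9.1, 9.4, 12.5, 14.6, 16.4, 17.2, 19.1, 19.4, 29.7, 30.9, 31.1, 33.8, 35.7, 37.8, 38.0, 40.3, 41.5, 42.3, 43.7.
Count below 31.1: L = 15; count equal: E = 1; n = 24.
Percentile rank = 100·(15 + 0.5·1)/24 = 100·15.5/24 = 64.58.

64.6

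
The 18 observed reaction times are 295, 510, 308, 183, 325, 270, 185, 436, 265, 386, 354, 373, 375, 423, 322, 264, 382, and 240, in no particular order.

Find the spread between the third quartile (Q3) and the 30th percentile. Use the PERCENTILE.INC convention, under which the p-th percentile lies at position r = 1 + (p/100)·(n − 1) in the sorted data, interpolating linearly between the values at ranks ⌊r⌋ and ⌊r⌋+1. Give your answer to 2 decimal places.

Sorted: 183, 185, 240, 264, 265, 270, 295, 308, 322, 325, 354, 373, 375, 382, 386, 423, 436, 510.
n = 18.
P30: r = 6.1; ranks 6–7 are 270, 295; interpolating gives 272.5.
P75: r = 13.75; ranks 13–14 are 375, 382; interpolating gives 380.25.
Difference: 380.25 − 272.5 = 107.75.

107.75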